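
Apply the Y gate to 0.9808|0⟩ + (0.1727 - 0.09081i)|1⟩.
(-0.09081 - 0.1727i)|0⟩ + 0.9808i|1⟩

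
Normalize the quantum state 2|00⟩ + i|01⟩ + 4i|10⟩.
0.4364|00⟩ + 0.2182i|01⟩ + 0.8729i|10⟩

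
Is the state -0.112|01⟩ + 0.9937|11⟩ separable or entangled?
Separable

Writing the state as a|00⟩ + b|01⟩ + c|10⟩ + d|11⟩, it is a product state iff ad − bc = 0.
Here (a, b, c, d) = (0, -0.112, 0, 0.9937): ad − bc = (0)(0.9937) − (-0.112)(0) = 0, so the state is separable.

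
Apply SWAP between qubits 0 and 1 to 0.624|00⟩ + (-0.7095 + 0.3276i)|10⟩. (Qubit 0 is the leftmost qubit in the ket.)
0.624|00⟩ + (-0.7095 + 0.3276i)|01⟩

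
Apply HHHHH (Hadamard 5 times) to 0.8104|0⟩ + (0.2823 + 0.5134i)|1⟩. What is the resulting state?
(0.7727 + 0.363i)|0⟩ + (0.3734 - 0.363i)|1⟩

H² = I, so H^5 = H: a single Hadamard. With (a, b) = (0.8104, (0.2823 + 0.5134i)), H gives ((a + b)/√2, (a − b)/√2) = ((0.7727 + 0.363i), (0.3734 - 0.363i)).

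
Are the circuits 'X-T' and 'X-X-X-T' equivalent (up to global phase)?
Yes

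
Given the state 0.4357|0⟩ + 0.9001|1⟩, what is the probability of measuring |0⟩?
0.1898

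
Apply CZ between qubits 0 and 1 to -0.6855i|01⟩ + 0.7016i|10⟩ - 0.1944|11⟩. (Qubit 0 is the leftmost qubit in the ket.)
-0.6855i|01⟩ + 0.7016i|10⟩ + 0.1944|11⟩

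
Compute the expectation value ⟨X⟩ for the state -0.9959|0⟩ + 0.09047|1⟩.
-0.1802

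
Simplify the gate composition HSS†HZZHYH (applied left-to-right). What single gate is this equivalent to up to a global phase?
Y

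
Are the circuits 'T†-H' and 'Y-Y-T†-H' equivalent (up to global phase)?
Yes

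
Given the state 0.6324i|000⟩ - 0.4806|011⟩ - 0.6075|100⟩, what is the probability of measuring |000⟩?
0.3999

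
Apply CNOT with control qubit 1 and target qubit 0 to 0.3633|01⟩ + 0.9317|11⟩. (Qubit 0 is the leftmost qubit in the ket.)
0.9317|01⟩ + 0.3633|11⟩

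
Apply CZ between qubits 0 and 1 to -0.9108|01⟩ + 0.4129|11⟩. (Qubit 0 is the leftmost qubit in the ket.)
-0.9108|01⟩ - 0.4129|11⟩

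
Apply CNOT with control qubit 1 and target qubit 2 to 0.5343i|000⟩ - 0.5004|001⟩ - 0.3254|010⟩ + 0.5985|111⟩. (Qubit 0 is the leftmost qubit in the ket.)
0.5343i|000⟩ - 0.5004|001⟩ - 0.3254|011⟩ + 0.5985|110⟩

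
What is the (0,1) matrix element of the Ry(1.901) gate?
-0.8137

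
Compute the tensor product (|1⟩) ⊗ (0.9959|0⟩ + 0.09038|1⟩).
0.9959|10⟩ + 0.09038|11⟩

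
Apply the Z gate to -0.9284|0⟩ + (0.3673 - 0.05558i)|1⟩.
-0.9284|0⟩ + (-0.3673 + 0.05558i)|1⟩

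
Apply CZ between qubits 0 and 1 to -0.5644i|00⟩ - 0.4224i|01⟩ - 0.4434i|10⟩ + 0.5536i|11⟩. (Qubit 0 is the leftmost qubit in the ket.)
-0.5644i|00⟩ - 0.4224i|01⟩ - 0.4434i|10⟩ - 0.5536i|11⟩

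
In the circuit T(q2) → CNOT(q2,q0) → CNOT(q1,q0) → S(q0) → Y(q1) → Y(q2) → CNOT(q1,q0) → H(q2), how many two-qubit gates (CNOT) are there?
3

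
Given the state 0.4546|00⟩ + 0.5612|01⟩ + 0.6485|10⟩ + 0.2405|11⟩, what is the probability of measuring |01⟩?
0.3149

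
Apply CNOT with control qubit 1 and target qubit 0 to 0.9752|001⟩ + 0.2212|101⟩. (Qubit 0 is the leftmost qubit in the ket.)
0.9752|001⟩ + 0.2212|101⟩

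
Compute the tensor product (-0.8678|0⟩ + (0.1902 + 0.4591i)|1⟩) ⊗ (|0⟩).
-0.8678|00⟩ + (0.1902 + 0.4591i)|10⟩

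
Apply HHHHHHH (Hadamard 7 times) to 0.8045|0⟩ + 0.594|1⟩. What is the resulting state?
0.9889|0⟩ + 0.1488|1⟩

H² = I, so H^7 = H: a single Hadamard. With (a, b) = (0.8045, 0.594), H gives ((a + b)/√2, (a − b)/√2) = (0.9889, 0.1488).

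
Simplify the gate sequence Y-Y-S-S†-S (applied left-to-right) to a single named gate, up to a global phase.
S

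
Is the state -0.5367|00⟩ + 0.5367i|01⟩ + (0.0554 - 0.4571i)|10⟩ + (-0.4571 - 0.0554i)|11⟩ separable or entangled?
Separable

Writing the state as a|00⟩ + b|01⟩ + c|10⟩ + d|11⟩, it is a product state iff ad − bc = 0.
Here (a, b, c, d) = (-0.5367, 0.5367i, (0.0554 - 0.4571i), (-0.4571 - 0.0554i)): ad − bc = (-0.5367)(-0.4571 - 0.0554i) − (0.5367i)(0.0554 - 0.4571i) = 0, so the state is separable.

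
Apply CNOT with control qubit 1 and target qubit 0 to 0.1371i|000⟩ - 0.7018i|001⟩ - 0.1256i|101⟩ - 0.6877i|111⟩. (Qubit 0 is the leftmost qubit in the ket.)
0.1371i|000⟩ - 0.7018i|001⟩ - 0.6877i|011⟩ - 0.1256i|101⟩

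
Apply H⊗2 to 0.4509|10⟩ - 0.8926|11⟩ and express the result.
-0.2209|00⟩ + 0.6718|01⟩ + 0.2209|10⟩ - 0.6718|11⟩

H⊗2 gives amp(|y⟩) = (1/2) Σ_x (−1)^(x·y) amp(|x⟩), where x·y is the number of positions in which both x and y have a 1.
|00⟩: (0.4509 - 0.8926)/2 = -0.2209
|01⟩: (0.4509 + 0.8926)/2 = 0.6718
|10⟩: (-0.4509 + 0.8926)/2 = 0.2209
|11⟩: (-0.4509 - 0.8926)/2 = -0.6718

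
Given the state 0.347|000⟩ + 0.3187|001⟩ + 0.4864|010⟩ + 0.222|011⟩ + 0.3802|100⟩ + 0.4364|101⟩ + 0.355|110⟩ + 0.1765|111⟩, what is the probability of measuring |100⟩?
0.1446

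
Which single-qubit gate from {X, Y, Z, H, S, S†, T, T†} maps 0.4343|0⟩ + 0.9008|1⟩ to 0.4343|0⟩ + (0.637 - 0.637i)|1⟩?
T†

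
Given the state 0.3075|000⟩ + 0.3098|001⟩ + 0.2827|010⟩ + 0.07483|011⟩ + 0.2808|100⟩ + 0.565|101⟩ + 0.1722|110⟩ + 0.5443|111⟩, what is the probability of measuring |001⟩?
0.09598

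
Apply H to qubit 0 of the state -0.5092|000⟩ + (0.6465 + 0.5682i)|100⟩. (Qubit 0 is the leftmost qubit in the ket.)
(0.09709 + 0.4018i)|000⟩ + (-0.8172 - 0.4018i)|100⟩

H on qubit 0 mixes each pair of kets that differ only in qubit 0: amplitudes (a, b) of (|…0…⟩, |…1…⟩) become ((a + b)/√2, (a − b)/√2). Kets absent from the input have amplitude 0.
(|000⟩, |100⟩): (a, b) = (-0.5092, (0.6465 + 0.5682i)) → ((0.09709 + 0.4018i), (-0.8172 - 0.4018i))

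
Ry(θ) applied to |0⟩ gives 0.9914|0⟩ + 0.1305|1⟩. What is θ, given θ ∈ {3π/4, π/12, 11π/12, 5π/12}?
π/12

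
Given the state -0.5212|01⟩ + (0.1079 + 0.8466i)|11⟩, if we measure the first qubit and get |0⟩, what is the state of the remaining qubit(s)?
-|1⟩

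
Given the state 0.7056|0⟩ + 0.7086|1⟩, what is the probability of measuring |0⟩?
0.4979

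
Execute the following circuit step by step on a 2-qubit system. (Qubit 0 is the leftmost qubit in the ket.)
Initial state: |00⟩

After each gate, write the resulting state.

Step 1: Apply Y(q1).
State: i|01⟩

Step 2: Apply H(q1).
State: (1/√2)i|00⟩ - (1/√2)i|01⟩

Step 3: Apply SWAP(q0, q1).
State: (1/√2)i|00⟩ - (1/√2)i|10⟩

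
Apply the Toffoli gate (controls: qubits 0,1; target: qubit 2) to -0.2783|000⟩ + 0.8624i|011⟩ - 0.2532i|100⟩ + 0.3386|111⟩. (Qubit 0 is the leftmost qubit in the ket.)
-0.2783|000⟩ + 0.8624i|011⟩ - 0.2532i|100⟩ + 0.3386|110⟩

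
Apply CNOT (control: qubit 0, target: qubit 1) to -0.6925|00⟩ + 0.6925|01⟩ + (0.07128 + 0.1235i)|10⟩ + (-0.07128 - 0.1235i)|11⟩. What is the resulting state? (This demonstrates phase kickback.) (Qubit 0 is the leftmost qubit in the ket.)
-0.6925|00⟩ + 0.6925|01⟩ + (-0.07128 - 0.1235i)|10⟩ + (0.07128 + 0.1235i)|11⟩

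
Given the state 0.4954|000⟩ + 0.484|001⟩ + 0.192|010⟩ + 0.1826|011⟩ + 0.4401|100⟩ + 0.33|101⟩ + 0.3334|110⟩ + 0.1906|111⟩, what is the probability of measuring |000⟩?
0.2454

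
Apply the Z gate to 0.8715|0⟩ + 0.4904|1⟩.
0.8715|0⟩ - 0.4904|1⟩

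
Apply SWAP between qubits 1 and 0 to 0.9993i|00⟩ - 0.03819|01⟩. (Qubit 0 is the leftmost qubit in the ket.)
0.9993i|00⟩ - 0.03819|10⟩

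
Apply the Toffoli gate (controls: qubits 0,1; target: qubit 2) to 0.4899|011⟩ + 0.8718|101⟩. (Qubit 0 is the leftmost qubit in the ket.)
0.4899|011⟩ + 0.8718|101⟩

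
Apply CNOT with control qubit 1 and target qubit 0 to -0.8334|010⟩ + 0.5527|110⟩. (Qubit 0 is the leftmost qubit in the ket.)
0.5527|010⟩ - 0.8334|110⟩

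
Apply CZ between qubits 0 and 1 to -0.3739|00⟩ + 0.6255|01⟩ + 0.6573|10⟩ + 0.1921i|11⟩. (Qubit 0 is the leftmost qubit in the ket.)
-0.3739|00⟩ + 0.6255|01⟩ + 0.6573|10⟩ - 0.1921i|11⟩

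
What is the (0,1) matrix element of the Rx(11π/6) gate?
-0.2588i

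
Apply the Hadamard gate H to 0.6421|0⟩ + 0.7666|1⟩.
0.9961|0⟩ - 0.08803|1⟩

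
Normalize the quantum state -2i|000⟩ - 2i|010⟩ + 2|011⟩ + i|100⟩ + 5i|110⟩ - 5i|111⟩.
-0.252i|000⟩ - 0.252i|010⟩ + 0.252|011⟩ + 0.126i|100⟩ + 0.6299i|110⟩ - 0.6299i|111⟩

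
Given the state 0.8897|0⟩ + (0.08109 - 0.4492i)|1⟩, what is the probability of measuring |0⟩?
0.7916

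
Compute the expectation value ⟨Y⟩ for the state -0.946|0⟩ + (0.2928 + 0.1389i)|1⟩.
-0.2628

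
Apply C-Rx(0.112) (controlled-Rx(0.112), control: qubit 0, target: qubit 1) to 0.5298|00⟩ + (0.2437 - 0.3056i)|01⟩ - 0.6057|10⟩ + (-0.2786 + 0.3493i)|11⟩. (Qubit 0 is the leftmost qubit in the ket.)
0.5298|00⟩ + (0.2437 - 0.3056i)|01⟩ + (-0.5852 + 0.01559i)|10⟩ + (-0.2782 + 0.3827i)|11⟩

C-Rx(0.112) leaves the control-|0⟩ kets |00⟩, |01⟩ unchanged and applies Rx(0.112) to qubit 1 on the control-|1⟩ pair (|10⟩, |11⟩).
Rx(0.112) = [[cos(θ/2), −i·sin(θ/2)], [−i·sin(θ/2), cos(θ/2)]]; θ = 0.112, cos(θ/2) ≈ 0.998432, sin(θ/2) ≈ 0.0559707.
With a = amp(|10⟩) = -0.6057 and b = amp(|11⟩) = (-0.2786 + 0.3493i):
new amp(|10⟩) = (0.998432)·a + (-0.0559707i)·b = (-0.5852 + 0.01559i)
new amp(|11⟩) = (-0.0559707i)·a + (0.998432)·b = (-0.2782 + 0.3827i)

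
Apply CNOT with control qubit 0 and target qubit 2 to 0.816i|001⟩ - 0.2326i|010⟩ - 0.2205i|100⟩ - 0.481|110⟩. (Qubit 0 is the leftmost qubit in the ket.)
0.816i|001⟩ - 0.2326i|010⟩ - 0.2205i|101⟩ - 0.481|111⟩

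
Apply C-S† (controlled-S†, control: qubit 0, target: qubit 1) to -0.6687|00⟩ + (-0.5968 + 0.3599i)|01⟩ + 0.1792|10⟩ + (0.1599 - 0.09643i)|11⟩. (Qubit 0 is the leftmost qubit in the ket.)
-0.6687|00⟩ + (-0.5968 + 0.3599i)|01⟩ + 0.1792|10⟩ + (-0.09643 - 0.1599i)|11⟩

C-S† leaves the control-|0⟩ kets |00⟩, |01⟩ unchanged and applies S† to qubit 1 on the control-|1⟩ pair (|10⟩, |11⟩).
S† = [[1, 0], [0, -i]].
With a = amp(|10⟩) = 0.1792 and b = amp(|11⟩) = (0.1599 - 0.09643i):
new amp(|10⟩) = (1)·a = 0.1792
new amp(|11⟩) = (-i)·b = (-0.09643 - 0.1599i)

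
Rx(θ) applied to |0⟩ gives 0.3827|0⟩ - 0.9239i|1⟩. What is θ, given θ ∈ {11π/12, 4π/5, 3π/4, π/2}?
3π/4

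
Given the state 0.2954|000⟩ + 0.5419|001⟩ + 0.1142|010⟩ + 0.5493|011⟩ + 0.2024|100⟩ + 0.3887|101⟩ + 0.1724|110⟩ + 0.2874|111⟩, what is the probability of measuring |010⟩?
0.01304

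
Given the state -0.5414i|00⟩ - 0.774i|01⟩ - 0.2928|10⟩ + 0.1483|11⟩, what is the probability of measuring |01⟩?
0.5991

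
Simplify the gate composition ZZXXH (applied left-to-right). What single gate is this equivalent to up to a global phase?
H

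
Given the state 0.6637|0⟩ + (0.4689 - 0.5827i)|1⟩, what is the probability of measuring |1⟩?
0.5594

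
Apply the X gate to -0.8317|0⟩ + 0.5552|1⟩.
0.5552|0⟩ - 0.8317|1⟩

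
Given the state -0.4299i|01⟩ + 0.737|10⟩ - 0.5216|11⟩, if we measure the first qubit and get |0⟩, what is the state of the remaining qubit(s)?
-i|1⟩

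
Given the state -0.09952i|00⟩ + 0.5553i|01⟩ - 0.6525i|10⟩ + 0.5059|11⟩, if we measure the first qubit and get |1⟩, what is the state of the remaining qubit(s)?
-0.7903i|0⟩ + 0.6127|1⟩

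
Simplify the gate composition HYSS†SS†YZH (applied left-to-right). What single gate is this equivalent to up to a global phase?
X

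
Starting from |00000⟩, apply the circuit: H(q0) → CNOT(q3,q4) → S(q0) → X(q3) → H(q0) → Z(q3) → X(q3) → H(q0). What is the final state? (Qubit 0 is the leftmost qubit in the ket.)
-1/√2|00000⟩ - (1/√2)i|10000⟩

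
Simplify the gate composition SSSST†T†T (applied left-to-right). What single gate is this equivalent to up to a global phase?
T†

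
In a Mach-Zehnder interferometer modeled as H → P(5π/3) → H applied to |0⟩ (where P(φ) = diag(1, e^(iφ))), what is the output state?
(0.75 - 0.433i)|0⟩ + (0.25 + 0.433i)|1⟩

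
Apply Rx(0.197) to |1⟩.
-0.09834i|0⟩ + 0.9952|1⟩

Rx(0.197) = [[cos(θ/2), −i·sin(θ/2)], [−i·sin(θ/2), cos(θ/2)]]; θ = 0.197, cos(θ/2) ≈ 0.995153, sin(θ/2) ≈ 0.0983408.
With a = amp(|0⟩) = 0 and b = amp(|1⟩) = 1:
new amp(|0⟩) = (0.995153)·a + (-0.0983408i)·b = -0.09834i
new amp(|1⟩) = (-0.0983408i)·a + (0.995153)·b = 0.9952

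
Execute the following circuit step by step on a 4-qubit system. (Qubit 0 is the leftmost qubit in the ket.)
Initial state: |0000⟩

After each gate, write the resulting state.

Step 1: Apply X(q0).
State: |1000⟩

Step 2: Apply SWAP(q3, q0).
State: |0001⟩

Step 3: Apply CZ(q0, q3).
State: |0001⟩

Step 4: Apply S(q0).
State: |0001⟩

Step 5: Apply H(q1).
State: 1/√2|0001⟩ + 1/√2|0101⟩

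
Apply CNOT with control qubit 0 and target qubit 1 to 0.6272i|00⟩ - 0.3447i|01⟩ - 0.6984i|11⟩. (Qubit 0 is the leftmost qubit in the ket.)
0.6272i|00⟩ - 0.3447i|01⟩ - 0.6984i|10⟩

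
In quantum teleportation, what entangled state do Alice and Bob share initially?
Bell state |Φ+⟩ = (|00⟩ + |11⟩)/√2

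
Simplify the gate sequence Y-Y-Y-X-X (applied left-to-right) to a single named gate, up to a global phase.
Y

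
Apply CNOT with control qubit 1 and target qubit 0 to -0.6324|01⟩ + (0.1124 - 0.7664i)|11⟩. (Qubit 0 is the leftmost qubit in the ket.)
(0.1124 - 0.7664i)|01⟩ - 0.6324|11⟩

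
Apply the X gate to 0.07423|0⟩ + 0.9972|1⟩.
0.9972|0⟩ + 0.07423|1⟩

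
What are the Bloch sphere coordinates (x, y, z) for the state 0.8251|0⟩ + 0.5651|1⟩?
(0.9325, 0, 0.3615)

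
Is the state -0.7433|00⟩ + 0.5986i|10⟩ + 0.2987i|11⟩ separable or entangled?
Entangled

Writing the state as a|00⟩ + b|01⟩ + c|10⟩ + d|11⟩, it is a product state iff ad − bc = 0.
Here (a, b, c, d) = (-0.7433, 0, 0.5986i, 0.2987i): ad − bc = (-0.7433)(0.2987i) − (0)(0.5986i) = -0.222i ≠ 0, so the state is entangled.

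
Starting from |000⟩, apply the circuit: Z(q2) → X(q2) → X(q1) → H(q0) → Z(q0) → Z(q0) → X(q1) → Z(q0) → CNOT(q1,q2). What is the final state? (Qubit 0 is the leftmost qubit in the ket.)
1/√2|001⟩ - 1/√2|101⟩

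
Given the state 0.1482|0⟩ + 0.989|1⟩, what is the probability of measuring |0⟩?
0.02196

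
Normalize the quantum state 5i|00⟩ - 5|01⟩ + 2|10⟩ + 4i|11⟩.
0.5976i|00⟩ - 0.5976|01⟩ + 0.239|10⟩ + 0.4781i|11⟩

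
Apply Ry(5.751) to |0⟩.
-0.9648|0⟩ + 0.263|1⟩

Ry(5.751) = [[cos(θ/2), −sin(θ/2)], [sin(θ/2), cos(θ/2)]]; θ = 5.751, cos(θ/2) ≈ -0.964806, sin(θ/2) ≈ 0.262964.
With a = amp(|0⟩) = 1 and b = amp(|1⟩) = 0:
new amp(|0⟩) = (-0.964806)·a + (-0.262964)·b = -0.9648
new amp(|1⟩) = (0.262964)·a + (-0.964806)·b = 0.263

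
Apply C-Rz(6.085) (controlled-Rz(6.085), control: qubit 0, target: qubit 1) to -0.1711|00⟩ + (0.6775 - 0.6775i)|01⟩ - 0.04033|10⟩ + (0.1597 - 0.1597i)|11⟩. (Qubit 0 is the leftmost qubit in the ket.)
-0.1711|00⟩ + (0.6775 - 0.6775i)|01⟩ + (0.04013 + 0.00399i)|10⟩ + (-0.1431 + 0.1747i)|11⟩

C-Rz(6.085) leaves the control-|0⟩ kets |00⟩, |01⟩ unchanged and applies Rz(6.085) to qubit 1 on the control-|1⟩ pair (|10⟩, |11⟩).
Rz(6.085) = [[e^(−iθ/2), 0], [0, e^(iθ/2)]] with e^(±iθ/2) = cos(θ/2) ± i·sin(θ/2); θ = 6.085, cos(θ/2) ≈ -0.995094, sin(θ/2) ≈ 0.0989306.
With a = amp(|10⟩) = -0.04033 and b = amp(|11⟩) = (0.1597 - 0.1597i):
new amp(|10⟩) = (-0.995094 - 0.0989306i)·a = (0.04013 + 0.00399i)
new amp(|11⟩) = (-0.995094 + 0.0989306i)·b = (-0.1431 + 0.1747i)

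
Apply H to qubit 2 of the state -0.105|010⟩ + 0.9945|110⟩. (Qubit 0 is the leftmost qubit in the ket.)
-0.07425|010⟩ - 0.07425|011⟩ + 0.7032|110⟩ + 0.7032|111⟩

H on qubit 2 mixes each pair of kets that differ only in qubit 2: amplitudes (a, b) of (|…0…⟩, |…1…⟩) become ((a + b)/√2, (a − b)/√2). Kets absent from the input have amplitude 0.
(|010⟩, |011⟩): (a, b) = (-0.105, 0) → (-0.07425, -0.07425)
(|110⟩, |111⟩): (a, b) = (0.9945, 0) → (0.7032, 0.7032)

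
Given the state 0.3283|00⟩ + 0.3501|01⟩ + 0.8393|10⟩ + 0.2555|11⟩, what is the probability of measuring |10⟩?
0.7044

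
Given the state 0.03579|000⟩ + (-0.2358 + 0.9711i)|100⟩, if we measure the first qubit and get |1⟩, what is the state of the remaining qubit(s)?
(-0.236 + 0.9718i)|00⟩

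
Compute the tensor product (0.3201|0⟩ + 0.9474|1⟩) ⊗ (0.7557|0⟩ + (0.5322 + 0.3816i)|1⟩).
0.2419|00⟩ + (0.1704 + 0.1222i)|01⟩ + 0.716|10⟩ + (0.5042 + 0.3615i)|11⟩

amp(|b₁b₂…⟩) = product of the factor amplitudes for bits b₁, b₂, …; only kets whose every factor amplitude is nonzero survive.
|00⟩: (0.3201)(0.7557) = 0.2419
|01⟩: (0.3201)(0.5322 + 0.3816i) = (0.1704 + 0.1222i)
|10⟩: (0.9474)(0.7557) = 0.716
|11⟩: (0.9474)(0.5322 + 0.3816i) = (0.5042 + 0.3615i)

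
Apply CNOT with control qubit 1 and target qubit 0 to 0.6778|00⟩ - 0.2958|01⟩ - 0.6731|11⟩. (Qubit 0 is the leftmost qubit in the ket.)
0.6778|00⟩ - 0.6731|01⟩ - 0.2958|11⟩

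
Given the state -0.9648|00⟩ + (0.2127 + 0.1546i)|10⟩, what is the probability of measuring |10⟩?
0.06914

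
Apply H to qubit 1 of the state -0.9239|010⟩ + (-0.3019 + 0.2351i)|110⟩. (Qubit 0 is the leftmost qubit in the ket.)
-0.6533|000⟩ + 0.6533|010⟩ + (-0.2135 + 0.1662i)|100⟩ + (0.2135 - 0.1662i)|110⟩

H on qubit 1 mixes each pair of kets that differ only in qubit 1: amplitudes (a, b) of (|…0…⟩, |…1…⟩) become ((a + b)/√2, (a − b)/√2). Kets absent from the input have amplitude 0.
(|000⟩, |010⟩): (a, b) = (0, -0.9239) → (-0.6533, 0.6533)
(|100⟩, |110⟩): (a, b) = (0, (-0.3019 + 0.2351i)) → ((-0.2135 + 0.1662i), (0.2135 - 0.1662i))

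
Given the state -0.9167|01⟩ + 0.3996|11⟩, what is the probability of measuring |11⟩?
0.1597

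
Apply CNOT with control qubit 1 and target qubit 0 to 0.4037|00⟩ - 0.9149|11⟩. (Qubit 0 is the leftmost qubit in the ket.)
0.4037|00⟩ - 0.9149|01⟩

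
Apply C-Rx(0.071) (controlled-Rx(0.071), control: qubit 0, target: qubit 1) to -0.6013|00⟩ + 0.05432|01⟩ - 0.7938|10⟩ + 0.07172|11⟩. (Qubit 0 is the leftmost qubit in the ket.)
-0.6013|00⟩ + 0.05432|01⟩ + (-0.7933 - 0.002546i)|10⟩ + (0.07167 + 0.02817i)|11⟩

C-Rx(0.071) leaves the control-|0⟩ kets |00⟩, |01⟩ unchanged and applies Rx(0.071) to qubit 1 on the control-|1⟩ pair (|10⟩, |11⟩).
Rx(0.071) = [[cos(θ/2), −i·sin(θ/2)], [−i·sin(θ/2), cos(θ/2)]]; θ = 0.071, cos(θ/2) ≈ 0.99937, sin(θ/2) ≈ 0.0354925.
With a = amp(|10⟩) = -0.7938 and b = amp(|11⟩) = 0.07172:
new amp(|10⟩) = (0.99937)·a + (-0.0354925i)·b = (-0.7933 - 0.002546i)
new amp(|11⟩) = (-0.0354925i)·a + (0.99937)·b = (0.07167 + 0.02817i)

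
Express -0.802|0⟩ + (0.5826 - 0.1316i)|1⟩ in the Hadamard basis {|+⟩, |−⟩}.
(-0.1551 - 0.09306i)|+⟩ + (-0.9791 + 0.09306i)|−⟩

With |ψ⟩ = α|0⟩ + β|1⟩, the Hadamard-basis coefficients are ⟨+|ψ⟩ = (α + β)/√2 and ⟨−|ψ⟩ = (α − β)/√2.
Here α = -0.802, β = (0.5826 - 0.1316i): (α + β)/√2 = (-0.1551 - 0.09306i), (α − β)/√2 = (-0.9791 + 0.09306i).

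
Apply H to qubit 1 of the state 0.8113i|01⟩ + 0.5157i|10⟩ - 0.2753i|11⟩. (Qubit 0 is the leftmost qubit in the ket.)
0.5737i|00⟩ - 0.5737i|01⟩ + 0.17i|10⟩ + 0.5593i|11⟩

H on qubit 1 mixes each pair of kets that differ only in qubit 1: amplitudes (a, b) of (|…0…⟩, |…1…⟩) become ((a + b)/√2, (a − b)/√2). Kets absent from the input have amplitude 0.
(|00⟩, |01⟩): (a, b) = (0, 0.8113i) → (0.5737i, -0.5737i)
(|10⟩, |11⟩): (a, b) = (0.5157i, -0.2753i) → (0.17i, 0.5593i)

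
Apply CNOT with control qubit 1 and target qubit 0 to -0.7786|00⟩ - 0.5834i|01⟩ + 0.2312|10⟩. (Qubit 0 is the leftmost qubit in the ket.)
-0.7786|00⟩ + 0.2312|10⟩ - 0.5834i|11⟩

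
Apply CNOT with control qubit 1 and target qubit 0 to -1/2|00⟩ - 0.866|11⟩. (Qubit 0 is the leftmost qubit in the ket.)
-1/2|00⟩ - 0.866|01⟩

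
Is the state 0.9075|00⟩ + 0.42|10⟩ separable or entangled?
Separable

Writing the state as a|00⟩ + b|01⟩ + c|10⟩ + d|11⟩, it is a product state iff ad − bc = 0.
Here (a, b, c, d) = (0.9075, 0, 0.42, 0): ad − bc = (0.9075)(0) − (0)(0.42) = 0, so the state is separable.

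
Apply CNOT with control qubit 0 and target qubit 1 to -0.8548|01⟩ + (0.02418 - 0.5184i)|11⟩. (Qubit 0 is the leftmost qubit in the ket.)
-0.8548|01⟩ + (0.02418 - 0.5184i)|10⟩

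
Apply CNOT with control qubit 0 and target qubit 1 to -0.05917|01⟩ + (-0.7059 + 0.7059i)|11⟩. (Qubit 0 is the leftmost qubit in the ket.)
-0.05917|01⟩ + (-0.7059 + 0.7059i)|10⟩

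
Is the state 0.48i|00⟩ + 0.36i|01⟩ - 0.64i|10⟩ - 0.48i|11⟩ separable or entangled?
Separable

Writing the state as a|00⟩ + b|01⟩ + c|10⟩ + d|11⟩, it is a product state iff ad − bc = 0.
Here (a, b, c, d) = (0.48i, 0.36i, -0.64i, -0.48i): ad − bc = (0.48i)(-0.48i) − (0.36i)(-0.64i) = 0, so the state is separable.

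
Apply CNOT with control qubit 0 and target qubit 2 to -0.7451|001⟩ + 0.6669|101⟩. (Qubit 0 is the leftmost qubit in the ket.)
-0.7451|001⟩ + 0.6669|100⟩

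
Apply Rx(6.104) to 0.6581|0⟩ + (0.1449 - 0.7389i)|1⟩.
(-0.7216 - 0.01296i)|0⟩ + (-0.1443 + 0.6771i)|1⟩

Rx(6.104) = [[cos(θ/2), −i·sin(θ/2)], [−i·sin(θ/2), cos(θ/2)]]; θ = 6.104, cos(θ/2) ≈ -0.995989, sin(θ/2) ≈ 0.0894728.
With a = amp(|0⟩) = 0.6581 and b = amp(|1⟩) = (0.1449 - 0.7389i):
new amp(|0⟩) = (-0.995989)·a + (-0.0894728i)·b = (-0.7216 - 0.01296i)
new amp(|1⟩) = (-0.0894728i)·a + (-0.995989)·b = (-0.1443 + 0.6771i)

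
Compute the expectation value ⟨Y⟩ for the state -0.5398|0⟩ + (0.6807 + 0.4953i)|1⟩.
-0.5347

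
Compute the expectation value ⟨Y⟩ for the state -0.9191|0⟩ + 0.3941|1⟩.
0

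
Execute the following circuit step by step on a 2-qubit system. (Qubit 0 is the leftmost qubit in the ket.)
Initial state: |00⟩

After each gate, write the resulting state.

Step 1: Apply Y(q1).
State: i|01⟩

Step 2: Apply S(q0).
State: i|01⟩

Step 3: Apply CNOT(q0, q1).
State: i|01⟩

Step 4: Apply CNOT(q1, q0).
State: i|11⟩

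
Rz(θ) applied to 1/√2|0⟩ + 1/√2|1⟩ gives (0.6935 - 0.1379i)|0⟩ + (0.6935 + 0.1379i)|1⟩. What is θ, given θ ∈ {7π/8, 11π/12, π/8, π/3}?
π/8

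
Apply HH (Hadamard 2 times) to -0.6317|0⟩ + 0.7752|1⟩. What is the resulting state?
-0.6317|0⟩ + 0.7752|1⟩

H² = I, so an even number of Hadamards cancels: H^2 = I and the state is unchanged.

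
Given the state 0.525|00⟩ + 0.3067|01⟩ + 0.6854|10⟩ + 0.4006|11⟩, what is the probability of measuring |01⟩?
0.09406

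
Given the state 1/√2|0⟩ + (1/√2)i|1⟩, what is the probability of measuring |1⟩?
1/2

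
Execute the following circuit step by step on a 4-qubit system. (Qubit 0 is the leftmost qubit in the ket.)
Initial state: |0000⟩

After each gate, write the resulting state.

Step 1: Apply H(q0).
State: 1/√2|0000⟩ + 1/√2|1000⟩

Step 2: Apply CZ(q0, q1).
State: 1/√2|0000⟩ + 1/√2|1000⟩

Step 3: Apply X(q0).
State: 1/√2|0000⟩ + 1/√2|1000⟩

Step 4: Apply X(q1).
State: 1/√2|0100⟩ + 1/√2|1100⟩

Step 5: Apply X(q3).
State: 1/√2|0101⟩ + 1/√2|1101⟩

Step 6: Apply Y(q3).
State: -(1/√2)i|0100⟩ - (1/√2)i|1100⟩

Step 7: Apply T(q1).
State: (1/2 - (1/2)i)|0100⟩ + (1/2 - (1/2)i)|1100⟩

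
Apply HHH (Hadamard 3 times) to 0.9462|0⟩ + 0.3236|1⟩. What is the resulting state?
0.8979|0⟩ + 0.4402|1⟩

H² = I, so H^3 = H: a single Hadamard. With (a, b) = (0.9462, 0.3236), H gives ((a + b)/√2, (a − b)/√2) = (0.8979, 0.4402).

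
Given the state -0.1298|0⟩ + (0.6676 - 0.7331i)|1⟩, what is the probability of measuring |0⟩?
0.01685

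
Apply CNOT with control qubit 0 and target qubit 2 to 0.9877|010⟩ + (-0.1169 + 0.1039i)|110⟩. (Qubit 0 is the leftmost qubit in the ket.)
0.9877|010⟩ + (-0.1169 + 0.1039i)|111⟩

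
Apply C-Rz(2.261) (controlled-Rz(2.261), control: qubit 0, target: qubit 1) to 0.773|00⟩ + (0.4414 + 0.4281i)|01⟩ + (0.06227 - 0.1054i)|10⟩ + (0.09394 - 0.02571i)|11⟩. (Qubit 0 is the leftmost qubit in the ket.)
0.773|00⟩ + (0.4414 + 0.4281i)|01⟩ + (-0.06881 - 0.1013i)|10⟩ + (0.0633 + 0.07402i)|11⟩

C-Rz(2.261) leaves the control-|0⟩ kets |00⟩, |01⟩ unchanged and applies Rz(2.261) to qubit 1 on the control-|1⟩ pair (|10⟩, |11⟩).
Rz(2.261) = [[e^(−iθ/2), 0], [0, e^(iθ/2)]] with e^(±iθ/2) = cos(θ/2) ± i·sin(θ/2); θ = 2.261, cos(θ/2) ≈ 0.426208, sin(θ/2) ≈ 0.904625.
With a = amp(|10⟩) = (0.06227 - 0.1054i) and b = amp(|11⟩) = (0.09394 - 0.02571i):
new amp(|10⟩) = (0.426208 - 0.904625i)·a = (-0.06881 - 0.1013i)
new amp(|11⟩) = (0.426208 + 0.904625i)·b = (0.0633 + 0.07402i)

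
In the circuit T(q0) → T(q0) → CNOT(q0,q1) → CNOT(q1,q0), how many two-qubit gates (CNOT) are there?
2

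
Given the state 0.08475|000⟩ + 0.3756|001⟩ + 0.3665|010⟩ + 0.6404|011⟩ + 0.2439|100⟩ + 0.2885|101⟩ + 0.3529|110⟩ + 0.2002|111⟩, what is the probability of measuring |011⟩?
0.4101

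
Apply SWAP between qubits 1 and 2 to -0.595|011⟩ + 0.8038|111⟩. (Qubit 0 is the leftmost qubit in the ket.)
-0.595|011⟩ + 0.8038|111⟩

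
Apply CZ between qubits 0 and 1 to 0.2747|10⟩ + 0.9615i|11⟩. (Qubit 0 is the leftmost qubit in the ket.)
0.2747|10⟩ - 0.9615i|11⟩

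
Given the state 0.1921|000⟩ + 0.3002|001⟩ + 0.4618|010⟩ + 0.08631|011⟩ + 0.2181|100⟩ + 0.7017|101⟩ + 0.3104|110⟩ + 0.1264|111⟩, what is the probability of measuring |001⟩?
0.09012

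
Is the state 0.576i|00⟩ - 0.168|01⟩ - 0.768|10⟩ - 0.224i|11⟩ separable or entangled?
Separable

Writing the state as a|00⟩ + b|01⟩ + c|10⟩ + d|11⟩, it is a product state iff ad − bc = 0.
Here (a, b, c, d) = (0.576i, -0.168, -0.768, -0.224i): ad − bc = (0.576i)(-0.224i) − (-0.168)(-0.768) = 0, so the state is separable.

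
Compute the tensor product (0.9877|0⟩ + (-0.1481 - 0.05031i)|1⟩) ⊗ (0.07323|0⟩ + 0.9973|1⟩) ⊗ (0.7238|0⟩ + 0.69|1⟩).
0.05235|000⟩ + 0.04991|001⟩ + 0.713|010⟩ + 0.6797|011⟩ + (-0.00785 - 0.002667i)|100⟩ + (-0.007483 - 0.002542i)|101⟩ + (-0.1069 - 0.03632i)|110⟩ + (-0.1019 - 0.03462i)|111⟩

amp(|b₁b₂…⟩) = product of the factor amplitudes for bits b₁, b₂, …; only kets whose every factor amplitude is nonzero survive.
|000⟩: (0.9877)(0.07323)(0.7238) = 0.05235
|001⟩: (0.9877)(0.07323)(0.69) = 0.04991
|010⟩: (0.9877)(0.9973)(0.7238) = 0.713
|011⟩: (0.9877)(0.9973)(0.69) = 0.6797
|100⟩: (-0.1481 - 0.05031i)(0.07323)(0.7238) = (-0.00785 - 0.002667i)
|101⟩: (-0.1481 - 0.05031i)(0.07323)(0.69) = (-0.007483 - 0.002542i)
|110⟩: (-0.1481 - 0.05031i)(0.9973)(0.7238) = (-0.1069 - 0.03632i)
|111⟩: (-0.1481 - 0.05031i)(0.9973)(0.69) = (-0.1019 - 0.03462i)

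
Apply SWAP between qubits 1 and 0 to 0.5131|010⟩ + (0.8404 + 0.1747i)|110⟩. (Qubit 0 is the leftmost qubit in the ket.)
0.5131|100⟩ + (0.8404 + 0.1747i)|110⟩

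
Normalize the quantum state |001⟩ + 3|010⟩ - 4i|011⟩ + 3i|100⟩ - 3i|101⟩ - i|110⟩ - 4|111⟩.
0.128|001⟩ + 0.3841|010⟩ - 0.5121i|011⟩ + 0.3841i|100⟩ - 0.3841i|101⟩ - 0.128i|110⟩ - 0.5121|111⟩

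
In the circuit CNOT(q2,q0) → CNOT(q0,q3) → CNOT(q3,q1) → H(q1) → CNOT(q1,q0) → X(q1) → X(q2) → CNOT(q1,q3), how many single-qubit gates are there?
3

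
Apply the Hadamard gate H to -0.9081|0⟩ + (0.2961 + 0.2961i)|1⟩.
(-0.4327 + 0.2094i)|0⟩ + (-0.8515 - 0.2094i)|1⟩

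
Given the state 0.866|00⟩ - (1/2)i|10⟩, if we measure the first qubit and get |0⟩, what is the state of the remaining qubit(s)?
|0⟩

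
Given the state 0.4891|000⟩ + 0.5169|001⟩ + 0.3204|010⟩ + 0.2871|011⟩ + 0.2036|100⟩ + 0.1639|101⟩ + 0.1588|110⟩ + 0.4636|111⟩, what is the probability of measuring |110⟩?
0.02522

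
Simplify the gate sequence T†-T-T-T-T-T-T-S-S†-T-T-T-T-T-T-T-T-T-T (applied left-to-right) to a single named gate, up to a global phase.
T†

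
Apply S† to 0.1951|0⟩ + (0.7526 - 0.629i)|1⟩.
0.1951|0⟩ + (-0.629 - 0.7526i)|1⟩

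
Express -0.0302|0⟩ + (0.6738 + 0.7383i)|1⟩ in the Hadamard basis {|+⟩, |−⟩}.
(0.4551 + 0.5221i)|+⟩ + (-0.4978 - 0.5221i)|−⟩

With |ψ⟩ = α|0⟩ + β|1⟩, the Hadamard-basis coefficients are ⟨+|ψ⟩ = (α + β)/√2 and ⟨−|ψ⟩ = (α − β)/√2.
Here α = -0.0302, β = (0.6738 + 0.7383i): (α + β)/√2 = (0.4551 + 0.5221i), (α − β)/√2 = (-0.4978 - 0.5221i).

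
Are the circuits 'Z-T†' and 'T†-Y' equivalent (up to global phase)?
No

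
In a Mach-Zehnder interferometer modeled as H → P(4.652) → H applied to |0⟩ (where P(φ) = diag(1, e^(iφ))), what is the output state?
(0.4698 - 0.4991i)|0⟩ + (0.5302 + 0.4991i)|1⟩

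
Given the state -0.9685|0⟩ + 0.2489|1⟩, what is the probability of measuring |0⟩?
0.938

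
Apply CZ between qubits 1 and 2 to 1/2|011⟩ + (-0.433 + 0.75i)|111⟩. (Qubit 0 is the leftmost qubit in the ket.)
-1/2|011⟩ + (0.433 - 0.75i)|111⟩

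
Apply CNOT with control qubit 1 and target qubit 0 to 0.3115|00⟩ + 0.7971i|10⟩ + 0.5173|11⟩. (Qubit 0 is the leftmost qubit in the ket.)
0.3115|00⟩ + 0.5173|01⟩ + 0.7971i|10⟩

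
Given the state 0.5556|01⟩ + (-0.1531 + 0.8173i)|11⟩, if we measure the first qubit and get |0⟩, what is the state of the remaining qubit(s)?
|1⟩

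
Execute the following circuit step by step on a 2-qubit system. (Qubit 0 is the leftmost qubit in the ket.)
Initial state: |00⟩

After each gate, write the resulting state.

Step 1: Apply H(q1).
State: 1/√2|00⟩ + 1/√2|01⟩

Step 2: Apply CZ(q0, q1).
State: 1/√2|00⟩ + 1/√2|01⟩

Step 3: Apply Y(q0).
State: (1/√2)i|10⟩ + (1/√2)i|11⟩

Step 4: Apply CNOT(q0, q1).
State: (1/√2)i|10⟩ + (1/√2)i|11⟩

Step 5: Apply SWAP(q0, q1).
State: (1/√2)i|01⟩ + (1/√2)i|11⟩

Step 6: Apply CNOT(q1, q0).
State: (1/√2)i|01⟩ + (1/√2)i|11⟩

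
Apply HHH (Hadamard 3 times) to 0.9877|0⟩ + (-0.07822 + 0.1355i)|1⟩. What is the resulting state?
(0.6431 + 0.09581i)|0⟩ + (0.7537 - 0.09581i)|1⟩

H² = I, so H^3 = H: a single Hadamard. With (a, b) = (0.9877, (-0.07822 + 0.1355i)), H gives ((a + b)/√2, (a − b)/√2) = ((0.6431 + 0.09581i), (0.7537 - 0.09581i)).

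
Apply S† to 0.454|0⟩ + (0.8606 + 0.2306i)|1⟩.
0.454|0⟩ + (0.2306 - 0.8606i)|1⟩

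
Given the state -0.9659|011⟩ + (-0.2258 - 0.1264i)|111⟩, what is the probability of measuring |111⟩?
0.06696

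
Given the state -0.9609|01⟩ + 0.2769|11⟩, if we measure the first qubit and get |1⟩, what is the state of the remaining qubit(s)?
|1⟩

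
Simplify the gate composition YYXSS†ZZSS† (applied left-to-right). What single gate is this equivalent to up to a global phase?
X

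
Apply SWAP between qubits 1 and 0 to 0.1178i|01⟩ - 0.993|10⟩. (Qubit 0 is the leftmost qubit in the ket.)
-0.993|01⟩ + 0.1178i|10⟩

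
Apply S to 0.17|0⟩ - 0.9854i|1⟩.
0.17|0⟩ + 0.9854|1⟩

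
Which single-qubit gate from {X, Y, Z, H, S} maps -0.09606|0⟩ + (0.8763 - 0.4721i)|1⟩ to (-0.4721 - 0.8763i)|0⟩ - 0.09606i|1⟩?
Y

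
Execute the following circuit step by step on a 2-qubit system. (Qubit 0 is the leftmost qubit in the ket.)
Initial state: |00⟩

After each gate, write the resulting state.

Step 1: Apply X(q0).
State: |10⟩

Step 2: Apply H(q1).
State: 1/√2|10⟩ + 1/√2|11⟩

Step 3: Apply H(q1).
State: |10⟩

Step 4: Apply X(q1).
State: |11⟩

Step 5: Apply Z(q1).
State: -|11⟩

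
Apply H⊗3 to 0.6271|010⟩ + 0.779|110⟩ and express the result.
0.4971|000⟩ + 0.4971|001⟩ - 0.4971|010⟩ - 0.4971|011⟩ - 0.0537|100⟩ - 0.0537|101⟩ + 0.0537|110⟩ + 0.0537|111⟩

H⊗3 gives amp(|y⟩) = (1/2√2) Σ_x (−1)^(x·y) amp(|x⟩), where x·y is the number of positions in which both x and y have a 1.
|000⟩: (0.6271 + 0.779)/(2√2) = 0.4971
|001⟩: (0.6271 + 0.779)/(2√2) = 0.4971
|010⟩: (-0.6271 - 0.779)/(2√2) = -0.4971
|011⟩: (-0.6271 - 0.779)/(2√2) = -0.4971
|100⟩: (0.6271 - 0.779)/(2√2) = -0.0537
|101⟩: (0.6271 - 0.779)/(2√2) = -0.0537
|110⟩: (-0.6271 + 0.779)/(2√2) = 0.0537
|111⟩: (-0.6271 + 0.779)/(2√2) = 0.0537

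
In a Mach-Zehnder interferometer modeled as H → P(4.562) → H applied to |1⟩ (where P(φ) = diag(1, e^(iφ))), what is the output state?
(0.5749 + 0.4944i)|0⟩ + (0.4251 - 0.4944i)|1⟩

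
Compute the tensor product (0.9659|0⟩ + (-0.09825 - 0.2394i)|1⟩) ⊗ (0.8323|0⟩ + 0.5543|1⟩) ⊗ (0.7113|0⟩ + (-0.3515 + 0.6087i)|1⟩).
0.5718|000⟩ + (-0.2826 + 0.4893i)|001⟩ + 0.3808|010⟩ + (-0.1882 + 0.3259i)|011⟩ + (-0.05817 - 0.1417i)|100⟩ + (0.15 + 0.02026i)|101⟩ + (-0.03874 - 0.09439i)|110⟩ + (0.09992 + 0.01349i)|111⟩

amp(|b₁b₂…⟩) = product of the factor amplitudes for bits b₁, b₂, …; only kets whose every factor amplitude is nonzero survive.
|000⟩: (0.9659)(0.8323)(0.7113) = 0.5718
|001⟩: (0.9659)(0.8323)(-0.3515 + 0.6087i) = (-0.2826 + 0.4893i)
|010⟩: (0.9659)(0.5543)(0.7113) = 0.3808
|011⟩: (0.9659)(0.5543)(-0.3515 + 0.6087i) = (-0.1882 + 0.3259i)
|100⟩: (-0.09825 - 0.2394i)(0.8323)(0.7113) = (-0.05817 - 0.1417i)
|101⟩: (-0.09825 - 0.2394i)(0.8323)(-0.3515 + 0.6087i) = (0.15 + 0.02026i)
|110⟩: (-0.09825 - 0.2394i)(0.5543)(0.7113) = (-0.03874 - 0.09439i)
|111⟩: (-0.09825 - 0.2394i)(0.5543)(-0.3515 + 0.6087i) = (0.09992 + 0.01349i)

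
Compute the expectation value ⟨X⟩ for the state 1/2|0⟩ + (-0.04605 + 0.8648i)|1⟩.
-0.04605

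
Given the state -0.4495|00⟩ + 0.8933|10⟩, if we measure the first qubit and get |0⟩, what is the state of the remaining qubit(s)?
-|0⟩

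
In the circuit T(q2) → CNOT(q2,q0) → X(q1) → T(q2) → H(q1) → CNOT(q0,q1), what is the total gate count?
6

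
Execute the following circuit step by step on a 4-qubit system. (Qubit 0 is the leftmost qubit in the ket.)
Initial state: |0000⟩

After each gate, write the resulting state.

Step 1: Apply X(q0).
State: |1000⟩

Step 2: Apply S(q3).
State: |1000⟩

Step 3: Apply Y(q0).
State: -i|0000⟩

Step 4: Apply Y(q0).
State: |1000⟩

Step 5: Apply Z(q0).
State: -|1000⟩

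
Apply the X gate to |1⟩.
|0⟩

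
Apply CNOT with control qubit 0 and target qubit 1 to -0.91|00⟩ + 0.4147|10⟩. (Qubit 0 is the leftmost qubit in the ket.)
-0.91|00⟩ + 0.4147|11⟩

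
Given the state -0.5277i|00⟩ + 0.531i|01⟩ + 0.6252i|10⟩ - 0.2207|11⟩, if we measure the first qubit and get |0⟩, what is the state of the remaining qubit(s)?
-0.7049i|0⟩ + 0.7093i|1⟩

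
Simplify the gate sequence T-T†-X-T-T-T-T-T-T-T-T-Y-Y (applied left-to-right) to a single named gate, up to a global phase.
X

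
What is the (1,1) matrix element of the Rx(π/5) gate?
0.9511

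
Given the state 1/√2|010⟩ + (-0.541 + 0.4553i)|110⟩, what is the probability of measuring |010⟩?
1/2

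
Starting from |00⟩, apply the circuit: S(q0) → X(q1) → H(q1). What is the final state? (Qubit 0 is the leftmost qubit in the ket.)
1/√2|00⟩ - 1/√2|01⟩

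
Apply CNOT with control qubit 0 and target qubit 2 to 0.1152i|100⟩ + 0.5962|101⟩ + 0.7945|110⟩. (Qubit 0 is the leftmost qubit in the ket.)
0.5962|100⟩ + 0.1152i|101⟩ + 0.7945|111⟩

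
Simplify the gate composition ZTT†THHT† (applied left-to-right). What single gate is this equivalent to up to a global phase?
Z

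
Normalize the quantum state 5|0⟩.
|0⟩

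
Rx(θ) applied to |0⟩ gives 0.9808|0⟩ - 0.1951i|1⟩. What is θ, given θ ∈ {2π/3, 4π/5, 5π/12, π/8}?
π/8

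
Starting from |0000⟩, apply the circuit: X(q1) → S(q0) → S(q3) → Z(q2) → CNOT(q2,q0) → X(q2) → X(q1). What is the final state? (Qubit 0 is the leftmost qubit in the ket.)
|0010⟩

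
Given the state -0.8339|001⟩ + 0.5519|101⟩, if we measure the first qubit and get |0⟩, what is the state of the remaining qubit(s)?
-|01⟩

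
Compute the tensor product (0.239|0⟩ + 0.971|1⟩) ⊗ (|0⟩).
0.239|00⟩ + 0.971|10⟩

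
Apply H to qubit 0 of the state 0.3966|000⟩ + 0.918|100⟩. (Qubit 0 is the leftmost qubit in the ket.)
0.9296|000⟩ - 0.3687|100⟩

H on qubit 0 mixes each pair of kets that differ only in qubit 0: amplitudes (a, b) of (|…0…⟩, |…1…⟩) become ((a + b)/√2, (a − b)/√2). Kets absent from the input have amplitude 0.
(|000⟩, |100⟩): (a, b) = (0.3966, 0.918) → (0.9296, -0.3687)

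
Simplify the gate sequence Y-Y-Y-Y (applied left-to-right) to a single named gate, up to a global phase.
I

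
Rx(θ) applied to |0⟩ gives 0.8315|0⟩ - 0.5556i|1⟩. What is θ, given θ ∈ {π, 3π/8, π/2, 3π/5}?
3π/8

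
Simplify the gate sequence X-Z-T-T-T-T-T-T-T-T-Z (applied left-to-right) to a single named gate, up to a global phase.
X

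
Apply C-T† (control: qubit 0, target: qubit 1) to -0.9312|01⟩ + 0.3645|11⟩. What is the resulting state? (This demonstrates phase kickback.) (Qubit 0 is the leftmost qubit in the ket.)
-0.9312|01⟩ + (0.2577 - 0.2577i)|11⟩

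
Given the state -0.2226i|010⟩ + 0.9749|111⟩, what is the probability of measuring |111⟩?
0.9504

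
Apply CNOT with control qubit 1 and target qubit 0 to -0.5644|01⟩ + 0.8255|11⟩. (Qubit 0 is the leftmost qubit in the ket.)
0.8255|01⟩ - 0.5644|11⟩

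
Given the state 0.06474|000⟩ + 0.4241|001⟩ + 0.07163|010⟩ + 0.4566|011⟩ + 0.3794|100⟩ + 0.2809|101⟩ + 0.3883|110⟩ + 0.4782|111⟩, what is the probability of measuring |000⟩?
0.004191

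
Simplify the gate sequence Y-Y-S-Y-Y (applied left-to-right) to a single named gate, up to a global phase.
S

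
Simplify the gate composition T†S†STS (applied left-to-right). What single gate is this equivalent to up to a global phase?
S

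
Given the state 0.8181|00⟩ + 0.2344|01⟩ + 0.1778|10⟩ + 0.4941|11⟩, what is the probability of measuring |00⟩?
0.6693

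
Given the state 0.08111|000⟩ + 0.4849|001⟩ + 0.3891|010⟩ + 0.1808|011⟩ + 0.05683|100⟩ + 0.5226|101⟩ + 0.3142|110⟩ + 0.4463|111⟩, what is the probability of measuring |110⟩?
0.09872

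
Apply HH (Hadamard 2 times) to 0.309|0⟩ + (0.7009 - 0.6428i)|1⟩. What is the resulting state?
0.309|0⟩ + (0.7009 - 0.6428i)|1⟩

H² = I, so an even number of Hadamards cancels: H^2 = I and the state is unchanged.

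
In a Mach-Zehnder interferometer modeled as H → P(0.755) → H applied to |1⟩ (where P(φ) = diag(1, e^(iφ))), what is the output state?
(0.1359 - 0.3426i)|0⟩ + (0.8641 + 0.3426i)|1⟩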